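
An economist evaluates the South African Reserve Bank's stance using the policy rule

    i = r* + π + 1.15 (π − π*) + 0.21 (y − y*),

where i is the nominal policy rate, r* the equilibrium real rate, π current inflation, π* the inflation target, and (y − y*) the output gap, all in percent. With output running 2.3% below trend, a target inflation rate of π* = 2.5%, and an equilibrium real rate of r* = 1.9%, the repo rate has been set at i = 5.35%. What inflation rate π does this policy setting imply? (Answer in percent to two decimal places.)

3.17%

Output 2.3% below potential → (y − y*) = -2.3.
Collecting π: i = r* + (1 + 1.15) π − 1.15 π* + 0.21 (y − y*)
2.15 π = 5.35 − 1.9 + 1.15 × 2.5 − 0.21 × (-2.3) = 6.808
π = 6.808 / 2.15 = 3.17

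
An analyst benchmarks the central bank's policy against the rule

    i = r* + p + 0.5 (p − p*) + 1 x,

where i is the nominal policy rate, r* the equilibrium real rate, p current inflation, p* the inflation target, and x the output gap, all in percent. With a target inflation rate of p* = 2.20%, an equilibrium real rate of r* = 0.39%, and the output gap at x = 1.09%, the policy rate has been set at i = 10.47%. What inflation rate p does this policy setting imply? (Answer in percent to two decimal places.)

6.73%

Collecting p: i = r* + (1 + 0.5) p − 0.5 p* + 1 x
1.5 p = 10.47 − 0.39 + 0.5 × 2.20 − 1 × 1.09 = 10.09
p = 10.09 / 1.5 = 6.73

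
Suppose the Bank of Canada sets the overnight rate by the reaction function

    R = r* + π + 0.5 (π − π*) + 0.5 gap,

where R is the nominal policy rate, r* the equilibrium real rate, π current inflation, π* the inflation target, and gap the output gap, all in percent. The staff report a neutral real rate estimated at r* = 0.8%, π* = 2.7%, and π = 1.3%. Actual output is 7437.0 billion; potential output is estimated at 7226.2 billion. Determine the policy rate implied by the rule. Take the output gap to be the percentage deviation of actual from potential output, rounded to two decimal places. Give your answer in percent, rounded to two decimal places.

2.86%

Output gap = 100 × (7437.0 − 7226.2) / 7226.2 = 2.92%.
R = 0.80 + 1.30 + 0.5 × (1.30 − 2.70) + 0.5 × 2.92
   = 0.80 + 1.3 − 0.7 + 1.46 = 2.86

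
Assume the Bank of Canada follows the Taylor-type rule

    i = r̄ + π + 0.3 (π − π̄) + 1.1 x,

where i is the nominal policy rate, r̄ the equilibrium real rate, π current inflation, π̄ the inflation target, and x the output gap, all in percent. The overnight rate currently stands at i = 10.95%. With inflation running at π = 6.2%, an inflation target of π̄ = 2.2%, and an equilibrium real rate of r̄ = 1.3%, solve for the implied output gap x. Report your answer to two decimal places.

2.05%

1.1 x = 10.95 − 1.3 − 6.2 − 0.3 × (6.2 − 2.2) = 2.25
x = 2.25 / 1.1 = 2.05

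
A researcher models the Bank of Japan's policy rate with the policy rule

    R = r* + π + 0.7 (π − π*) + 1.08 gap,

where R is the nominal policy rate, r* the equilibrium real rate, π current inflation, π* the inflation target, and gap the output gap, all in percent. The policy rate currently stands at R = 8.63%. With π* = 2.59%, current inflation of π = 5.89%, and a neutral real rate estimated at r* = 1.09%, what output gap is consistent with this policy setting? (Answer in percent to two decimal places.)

-0.61%

1.08 gap = 8.63 − 1.09 − 5.89 − 0.7 × (5.89 − 2.59) = -0.66
gap = -0.66 / 1.08 = -0.61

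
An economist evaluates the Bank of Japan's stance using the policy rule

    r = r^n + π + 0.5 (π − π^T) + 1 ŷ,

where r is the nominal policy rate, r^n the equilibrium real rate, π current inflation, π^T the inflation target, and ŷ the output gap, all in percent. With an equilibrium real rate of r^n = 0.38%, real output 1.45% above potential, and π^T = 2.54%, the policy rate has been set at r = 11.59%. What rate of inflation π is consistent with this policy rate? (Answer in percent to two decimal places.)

7.35%

Output 1.45% above potential → ŷ = 1.45.
Collecting π: r = r^n + (1 + 0.5) π − 0.5 π^T + 1 ŷ
1.5 π = 11.59 − 0.38 + 0.5 × 2.54 − 1 × 1.45 = 11.03
π = 11.03 / 1.5 = 7.35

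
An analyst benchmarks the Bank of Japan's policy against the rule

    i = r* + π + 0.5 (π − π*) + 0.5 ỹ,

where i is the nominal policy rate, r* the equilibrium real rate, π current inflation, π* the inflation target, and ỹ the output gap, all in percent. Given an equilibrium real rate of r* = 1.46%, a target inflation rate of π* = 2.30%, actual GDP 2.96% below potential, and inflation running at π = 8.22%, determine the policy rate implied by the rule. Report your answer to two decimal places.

Output 2.96% below potential → ỹ = -2.96.
i = 1.46 + 8.22 + 0.5 × (8.22 − 2.30) + 0.5 × (-2.96)
   = 1.46 + 8.22 + 2.96 − 1.48 = 11.16

11.16%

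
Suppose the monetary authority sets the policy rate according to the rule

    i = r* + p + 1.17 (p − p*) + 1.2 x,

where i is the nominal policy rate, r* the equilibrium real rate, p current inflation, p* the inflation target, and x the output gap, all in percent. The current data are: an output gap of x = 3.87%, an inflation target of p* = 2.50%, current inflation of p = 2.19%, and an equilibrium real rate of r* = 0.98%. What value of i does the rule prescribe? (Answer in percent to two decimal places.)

7.45%

i = 0.98 + 2.19 + 1.17 × (2.19 − 2.50) + 1.2 × 3.87
   = 0.98 + 2.19 − 0.3627 + 4.644 = 7.45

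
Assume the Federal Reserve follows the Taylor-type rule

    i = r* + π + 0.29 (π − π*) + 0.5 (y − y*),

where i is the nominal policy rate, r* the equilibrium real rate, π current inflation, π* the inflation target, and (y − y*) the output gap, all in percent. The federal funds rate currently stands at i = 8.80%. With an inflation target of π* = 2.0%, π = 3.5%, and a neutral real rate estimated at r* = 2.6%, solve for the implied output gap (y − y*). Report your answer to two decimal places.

4.53%

0.5 (y − y*) = 8.80 − 2.6 − 3.5 − 0.29 × (3.5 − 2.0) = 2.265
(y − y*) = 2.265 / 0.5 = 4.53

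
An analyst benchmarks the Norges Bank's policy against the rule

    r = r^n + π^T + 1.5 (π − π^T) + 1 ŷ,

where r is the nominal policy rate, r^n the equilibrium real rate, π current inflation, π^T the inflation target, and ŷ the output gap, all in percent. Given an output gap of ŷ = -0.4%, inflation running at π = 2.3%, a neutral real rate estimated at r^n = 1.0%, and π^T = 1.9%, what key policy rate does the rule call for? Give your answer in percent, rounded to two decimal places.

r = 1.0 + 1.9 + 1.5 × (2.3 − 1.9) + 1 × (-0.4)
   = 1.0 + 1.9 + 0.6 − 0.4 = 3.10

3.10%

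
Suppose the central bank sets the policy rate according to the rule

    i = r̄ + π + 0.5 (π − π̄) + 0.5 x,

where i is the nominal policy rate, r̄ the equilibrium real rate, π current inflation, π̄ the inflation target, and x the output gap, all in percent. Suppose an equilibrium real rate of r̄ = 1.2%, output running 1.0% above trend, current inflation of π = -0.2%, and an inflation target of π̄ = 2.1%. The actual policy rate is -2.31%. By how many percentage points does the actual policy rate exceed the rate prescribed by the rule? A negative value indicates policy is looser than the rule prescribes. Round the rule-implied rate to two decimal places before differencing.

-2.66 pp

Output 1.0% above potential → x = 1.0.
i = 1.2 + (-0.2) + 0.5 × (-0.2 − 2.1) + 0.5 × 1.0
   = 1.2 − 0.2 − 1.15 + 0.5 = 0.35
Deviation = -2.31 − 0.35 = -2.66 pp.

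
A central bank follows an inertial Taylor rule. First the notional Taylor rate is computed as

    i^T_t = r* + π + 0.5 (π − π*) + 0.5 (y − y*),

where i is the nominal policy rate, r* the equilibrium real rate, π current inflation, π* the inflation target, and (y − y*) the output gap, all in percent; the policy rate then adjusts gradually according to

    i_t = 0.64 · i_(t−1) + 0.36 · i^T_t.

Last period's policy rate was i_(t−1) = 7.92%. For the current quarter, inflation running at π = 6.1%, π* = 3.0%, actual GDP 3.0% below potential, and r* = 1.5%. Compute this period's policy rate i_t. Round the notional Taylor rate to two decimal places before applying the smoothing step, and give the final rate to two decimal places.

Output 3.0% below potential → (y − y*) = -3.0.
i^T_t = 1.5 + 6.1 + 0.5 × (6.1 − 3.0) + 0.5 × (-3.0)
   = 1.5 + 6.1 + 1.55 − 1.5 = 7.65
i_t = 0.64 × 7.92 + 0.36 × 7.65 = 5.0688 + 2.754 = 7.82

7.82%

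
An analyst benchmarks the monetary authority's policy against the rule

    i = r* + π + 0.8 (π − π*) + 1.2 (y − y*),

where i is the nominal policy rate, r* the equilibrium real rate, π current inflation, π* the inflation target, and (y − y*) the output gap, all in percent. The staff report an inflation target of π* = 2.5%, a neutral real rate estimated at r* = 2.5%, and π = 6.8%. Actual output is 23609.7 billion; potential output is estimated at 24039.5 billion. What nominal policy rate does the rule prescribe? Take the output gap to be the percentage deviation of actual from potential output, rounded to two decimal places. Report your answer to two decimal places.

Output gap = 100 × (23609.7 − 24039.5) / 24039.5 = -1.79%.
i = 2.50 + 6.80 + 0.8 × (6.80 − 2.50) + 1.2 × (-1.79)
   = 2.50 + 6.8 + 3.44 − 2.148 = 10.59

10.59%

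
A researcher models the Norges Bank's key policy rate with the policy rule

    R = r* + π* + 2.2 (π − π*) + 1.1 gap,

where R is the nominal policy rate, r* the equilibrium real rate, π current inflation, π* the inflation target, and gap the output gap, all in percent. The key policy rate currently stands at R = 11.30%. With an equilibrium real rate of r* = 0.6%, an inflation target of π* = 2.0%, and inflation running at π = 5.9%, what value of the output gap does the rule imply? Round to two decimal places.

1.1 gap = 11.30 − 0.6 − 2.0 − 2.2 × (5.9 − 2.0) = 0.12
gap = 0.12 / 1.1 = 0.11

0.11%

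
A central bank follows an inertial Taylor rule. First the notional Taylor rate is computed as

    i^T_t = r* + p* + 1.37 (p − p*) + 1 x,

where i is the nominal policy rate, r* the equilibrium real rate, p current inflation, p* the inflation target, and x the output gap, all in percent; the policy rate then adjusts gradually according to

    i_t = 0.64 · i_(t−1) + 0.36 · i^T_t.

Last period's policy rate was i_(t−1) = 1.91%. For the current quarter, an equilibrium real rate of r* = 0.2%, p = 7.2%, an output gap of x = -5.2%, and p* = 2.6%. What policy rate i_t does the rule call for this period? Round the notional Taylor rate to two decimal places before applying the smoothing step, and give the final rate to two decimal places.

2.63%

i^T_t = 0.2 + 2.6 + 1.37 × (7.2 − 2.6) + 1 × (-5.2)
   = 0.2 + 2.6 + 6.302 − 5.2 = 3.90
i_t = 0.64 × 1.91 + 0.36 × 3.90 = 1.2224 + 1.404 = 2.63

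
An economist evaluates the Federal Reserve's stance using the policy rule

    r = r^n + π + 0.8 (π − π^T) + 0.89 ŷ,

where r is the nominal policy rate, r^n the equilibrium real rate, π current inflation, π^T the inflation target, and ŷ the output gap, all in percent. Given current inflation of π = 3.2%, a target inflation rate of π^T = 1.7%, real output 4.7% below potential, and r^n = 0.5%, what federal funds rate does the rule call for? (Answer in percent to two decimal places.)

0.72%

Output 4.7% below potential → ŷ = -4.7.
r = 0.5 + 3.2 + 0.8 × (3.2 − 1.7) + 0.89 × (-4.7)
   = 0.5 + 3.2 + 1.2 − 4.183 = 0.72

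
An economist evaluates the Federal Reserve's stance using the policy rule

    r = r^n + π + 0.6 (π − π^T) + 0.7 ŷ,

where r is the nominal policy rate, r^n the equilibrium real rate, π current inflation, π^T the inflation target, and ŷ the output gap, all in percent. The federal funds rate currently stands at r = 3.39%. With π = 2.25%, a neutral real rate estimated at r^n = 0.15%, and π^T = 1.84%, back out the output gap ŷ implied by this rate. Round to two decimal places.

0.7 ŷ = 3.39 − 0.15 − 2.25 − 0.6 × (2.25 − 1.84) = 0.744
ŷ = 0.744 / 0.7 = 1.06

1.06%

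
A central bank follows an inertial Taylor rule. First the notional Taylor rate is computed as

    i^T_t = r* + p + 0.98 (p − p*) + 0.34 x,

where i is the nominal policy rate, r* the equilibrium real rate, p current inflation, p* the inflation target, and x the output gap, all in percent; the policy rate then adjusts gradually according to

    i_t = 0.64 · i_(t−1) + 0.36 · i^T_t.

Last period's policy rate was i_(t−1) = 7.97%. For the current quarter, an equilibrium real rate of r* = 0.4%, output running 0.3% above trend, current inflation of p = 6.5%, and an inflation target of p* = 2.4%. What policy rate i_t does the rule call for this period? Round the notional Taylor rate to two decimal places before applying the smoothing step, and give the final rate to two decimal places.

Output 0.3% above potential → x = 0.3.
i^T_t = 0.4 + 6.5 + 0.98 × (6.5 − 2.4) + 0.34 × 0.3
   = 0.4 + 6.5 + 4.018 + 0.102 = 11.02
i_t = 0.64 × 7.97 + 0.36 × 11.02 = 5.1008 + 3.9672 = 9.07

9.07%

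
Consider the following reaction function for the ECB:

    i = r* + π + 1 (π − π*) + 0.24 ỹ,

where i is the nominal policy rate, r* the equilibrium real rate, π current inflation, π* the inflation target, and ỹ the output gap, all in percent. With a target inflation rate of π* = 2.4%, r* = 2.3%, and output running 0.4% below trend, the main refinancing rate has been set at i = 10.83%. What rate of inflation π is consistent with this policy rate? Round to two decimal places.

5.51%

Output 0.4% below potential → ỹ = -0.4.
Collecting π: i = r* + (1 + 1) π − 1 π* + 0.24 ỹ
2 π = 10.83 − 2.3 + 1 × 2.4 − 0.24 × (-0.4) = 11.026
π = 11.026 / 2 = 5.51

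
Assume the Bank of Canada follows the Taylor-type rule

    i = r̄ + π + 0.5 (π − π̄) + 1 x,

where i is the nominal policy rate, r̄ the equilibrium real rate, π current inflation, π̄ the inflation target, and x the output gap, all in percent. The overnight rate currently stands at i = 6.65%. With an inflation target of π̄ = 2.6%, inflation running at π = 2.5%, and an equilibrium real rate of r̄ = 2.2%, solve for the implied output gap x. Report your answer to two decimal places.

1 x = 6.65 − 2.2 − 2.5 − 0.5 × (2.5 − 2.6) = 2
x = 2 / 1 = 2.00

2.00%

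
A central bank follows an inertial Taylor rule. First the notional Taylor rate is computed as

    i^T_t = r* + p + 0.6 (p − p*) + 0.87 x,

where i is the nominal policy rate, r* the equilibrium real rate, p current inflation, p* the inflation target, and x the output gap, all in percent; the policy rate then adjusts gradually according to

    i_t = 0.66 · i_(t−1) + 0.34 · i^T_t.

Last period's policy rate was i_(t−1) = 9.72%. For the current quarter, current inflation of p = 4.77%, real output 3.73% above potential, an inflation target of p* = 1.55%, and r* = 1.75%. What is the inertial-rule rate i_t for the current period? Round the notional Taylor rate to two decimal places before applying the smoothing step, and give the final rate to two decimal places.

10.39%

Output 3.73% above potential → x = 3.73.
i^T_t = 1.75 + 4.77 + 0.6 × (4.77 − 1.55) + 0.87 × 3.73
   = 1.75 + 4.77 + 1.932 + 3.2451 = 11.70
i_t = 0.66 × 9.72 + 0.34 × 11.70 = 6.4152 + 3.978 = 10.39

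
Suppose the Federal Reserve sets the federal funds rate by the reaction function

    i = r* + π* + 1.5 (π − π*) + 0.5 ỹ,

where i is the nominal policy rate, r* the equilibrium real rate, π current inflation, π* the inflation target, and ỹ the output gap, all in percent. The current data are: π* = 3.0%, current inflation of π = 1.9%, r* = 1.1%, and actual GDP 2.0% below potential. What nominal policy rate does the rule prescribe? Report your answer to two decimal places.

1.45%

Output 2.0% below potential → ỹ = -2.0.
i = 1.1 + 3.0 + 1.5 × (1.9 − 3.0) + 0.5 × (-2.0)
   = 1.1 + 3 − 1.65 − 1 = 1.45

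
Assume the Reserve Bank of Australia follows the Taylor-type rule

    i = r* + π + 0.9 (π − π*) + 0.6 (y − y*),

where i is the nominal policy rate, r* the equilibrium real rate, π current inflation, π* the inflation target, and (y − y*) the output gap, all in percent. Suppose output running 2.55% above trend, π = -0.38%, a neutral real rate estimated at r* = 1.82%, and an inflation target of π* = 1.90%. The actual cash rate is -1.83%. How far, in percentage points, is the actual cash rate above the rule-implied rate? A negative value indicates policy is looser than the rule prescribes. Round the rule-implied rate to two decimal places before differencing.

Output 2.55% above potential → (y − y*) = 2.55.
i = 1.82 + (-0.38) + 0.9 × (-0.38 − 1.90) + 0.6 × 2.55
   = 1.82 − 0.38 − 2.052 + 1.53 = 0.92
Deviation = -1.83 − 0.92 = -2.75 pp.

-2.75 pp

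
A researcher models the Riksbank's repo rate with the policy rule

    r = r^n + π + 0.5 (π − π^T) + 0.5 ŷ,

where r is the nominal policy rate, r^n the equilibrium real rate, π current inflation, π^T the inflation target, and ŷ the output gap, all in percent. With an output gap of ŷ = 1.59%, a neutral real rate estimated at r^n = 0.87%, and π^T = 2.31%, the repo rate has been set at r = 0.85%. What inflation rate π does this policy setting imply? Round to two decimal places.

0.23%

Collecting π: r = r^n + (1 + 0.5) π − 0.5 π^T + 0.5 ŷ
1.5 π = 0.85 − 0.87 + 0.5 × 2.31 − 0.5 × 1.59 = 0.34
π = 0.34 / 1.5 = 0.23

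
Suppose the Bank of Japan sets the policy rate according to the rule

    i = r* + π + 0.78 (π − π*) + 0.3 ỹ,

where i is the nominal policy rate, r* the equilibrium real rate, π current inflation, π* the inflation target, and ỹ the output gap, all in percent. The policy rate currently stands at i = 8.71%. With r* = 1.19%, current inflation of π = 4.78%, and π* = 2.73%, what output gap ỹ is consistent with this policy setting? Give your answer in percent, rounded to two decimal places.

3.80%

0.3 ỹ = 8.71 − 1.19 − 4.78 − 0.78 × (4.78 − 2.73) = 1.141
ỹ = 1.141 / 0.3 = 3.80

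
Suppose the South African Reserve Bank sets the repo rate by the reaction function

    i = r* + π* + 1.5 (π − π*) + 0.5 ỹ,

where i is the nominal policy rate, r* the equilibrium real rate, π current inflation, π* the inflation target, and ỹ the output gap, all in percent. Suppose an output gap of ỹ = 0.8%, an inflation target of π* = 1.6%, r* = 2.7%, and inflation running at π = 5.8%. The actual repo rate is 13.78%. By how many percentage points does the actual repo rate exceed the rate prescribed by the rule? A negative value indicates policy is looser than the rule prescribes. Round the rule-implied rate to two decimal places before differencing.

2.78 pp

i = 2.7 + 1.6 + 1.5 × (5.8 − 1.6) + 0.5 × 0.8
   = 2.7 + 1.6 + 6.3 + 0.4 = 11.00
Deviation = 13.78 − 11.00 = 2.78 pp.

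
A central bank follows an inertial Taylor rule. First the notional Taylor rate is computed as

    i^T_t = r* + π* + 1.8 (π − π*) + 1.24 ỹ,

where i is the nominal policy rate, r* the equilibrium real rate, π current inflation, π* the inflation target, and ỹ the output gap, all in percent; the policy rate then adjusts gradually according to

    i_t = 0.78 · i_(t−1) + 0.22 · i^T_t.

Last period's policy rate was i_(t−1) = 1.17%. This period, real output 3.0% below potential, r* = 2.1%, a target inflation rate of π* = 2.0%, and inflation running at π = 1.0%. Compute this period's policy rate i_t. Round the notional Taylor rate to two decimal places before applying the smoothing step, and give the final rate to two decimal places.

0.60%

Output 3.0% below potential → ỹ = -3.0.
i^T_t = 2.1 + 2.0 + 1.8 × (1.0 − 2.0) + 1.24 × (-3.0)
   = 2.1 + 2 − 1.8 − 3.72 = -1.42
i_t = 0.78 × 1.17 + 0.22 × (-1.42) = 0.9126 − 0.3124 = 0.60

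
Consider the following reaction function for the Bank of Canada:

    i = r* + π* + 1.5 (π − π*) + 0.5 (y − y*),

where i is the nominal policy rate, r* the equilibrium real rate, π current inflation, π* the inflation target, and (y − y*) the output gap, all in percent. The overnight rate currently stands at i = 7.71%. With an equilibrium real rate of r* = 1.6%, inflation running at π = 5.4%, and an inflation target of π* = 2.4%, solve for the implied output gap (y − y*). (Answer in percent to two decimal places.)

-1.58%

0.5 (y − y*) = 7.71 − 1.6 − 2.4 − 1.5 × (5.4 − 2.4) = -0.79
(y − y*) = -0.79 / 0.5 = -1.58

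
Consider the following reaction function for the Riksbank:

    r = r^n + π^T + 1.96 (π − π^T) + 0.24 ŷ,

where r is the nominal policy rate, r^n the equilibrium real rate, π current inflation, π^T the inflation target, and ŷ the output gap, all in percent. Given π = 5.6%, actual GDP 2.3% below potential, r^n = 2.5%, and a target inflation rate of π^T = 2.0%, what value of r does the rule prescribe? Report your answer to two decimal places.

Output 2.3% below potential → ŷ = -2.3.
r = 2.5 + 2.0 + 1.96 × (5.6 − 2.0) + 0.24 × (-2.3)
   = 2.5 + 2 + 7.056 − 0.552 = 11.00

11.00%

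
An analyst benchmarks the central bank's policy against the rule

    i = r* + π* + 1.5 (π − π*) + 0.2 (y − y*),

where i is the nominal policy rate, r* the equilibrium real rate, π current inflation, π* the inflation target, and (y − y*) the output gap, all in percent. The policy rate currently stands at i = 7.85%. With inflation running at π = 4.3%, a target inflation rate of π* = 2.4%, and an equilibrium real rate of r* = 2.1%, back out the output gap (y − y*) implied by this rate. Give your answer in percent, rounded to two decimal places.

2.50%

0.2 (y − y*) = 7.85 − 2.1 − 2.4 − 1.5 × (4.3 − 2.4) = 0.5
(y − y*) = 0.5 / 0.2 = 2.50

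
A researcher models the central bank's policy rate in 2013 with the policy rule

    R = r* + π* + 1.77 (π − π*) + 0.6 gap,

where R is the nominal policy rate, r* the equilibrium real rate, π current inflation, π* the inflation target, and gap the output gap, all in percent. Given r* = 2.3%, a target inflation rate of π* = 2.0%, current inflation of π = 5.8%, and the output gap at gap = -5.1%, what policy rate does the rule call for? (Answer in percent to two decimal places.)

R = 2.3 + 2.0 + 1.77 × (5.8 − 2.0) + 0.6 × (-5.1)
   = 2.3 + 2 + 6.726 − 3.06 = 7.97

7.97%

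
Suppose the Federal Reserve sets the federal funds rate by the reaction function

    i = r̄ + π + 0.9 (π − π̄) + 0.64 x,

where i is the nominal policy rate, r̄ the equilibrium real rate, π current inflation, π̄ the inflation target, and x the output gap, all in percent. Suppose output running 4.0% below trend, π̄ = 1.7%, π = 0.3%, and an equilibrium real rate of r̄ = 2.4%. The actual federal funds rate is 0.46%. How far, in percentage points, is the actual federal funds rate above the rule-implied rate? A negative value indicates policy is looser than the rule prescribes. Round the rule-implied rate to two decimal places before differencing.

Output 4.0% below potential → x = -4.0.
i = 2.4 + 0.3 + 0.9 × (0.3 − 1.7) + 0.64 × (-4.0)
   = 2.4 + 0.3 − 1.26 − 2.56 = -1.12
Deviation = 0.46 − (-1.12) = 1.58 pp.

1.58 pp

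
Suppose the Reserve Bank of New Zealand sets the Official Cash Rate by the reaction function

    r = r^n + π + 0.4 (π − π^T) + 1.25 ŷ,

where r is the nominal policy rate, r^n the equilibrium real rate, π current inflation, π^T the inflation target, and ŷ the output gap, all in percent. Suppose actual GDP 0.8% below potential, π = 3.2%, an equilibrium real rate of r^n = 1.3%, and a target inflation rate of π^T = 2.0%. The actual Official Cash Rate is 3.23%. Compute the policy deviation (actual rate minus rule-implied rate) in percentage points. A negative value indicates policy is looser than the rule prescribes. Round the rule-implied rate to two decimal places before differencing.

Output 0.8% below potential → ŷ = -0.8.
r = 1.3 + 3.2 + 0.4 × (3.2 − 2.0) + 1.25 × (-0.8)
   = 1.3 + 3.2 + 0.48 − 1 = 3.98
Deviation = 3.23 − 3.98 = -0.75 pp.

-0.75 pp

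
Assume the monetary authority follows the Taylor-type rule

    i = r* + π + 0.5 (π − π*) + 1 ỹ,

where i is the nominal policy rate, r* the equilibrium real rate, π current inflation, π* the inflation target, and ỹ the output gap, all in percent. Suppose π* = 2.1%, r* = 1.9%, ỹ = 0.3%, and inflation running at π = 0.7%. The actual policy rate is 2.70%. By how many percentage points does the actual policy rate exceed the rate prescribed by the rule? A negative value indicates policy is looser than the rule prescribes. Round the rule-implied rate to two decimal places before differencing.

0.50 pp

i = 1.9 + 0.7 + 0.5 × (0.7 − 2.1) + 1 × 0.3
   = 1.9 + 0.7 − 0.7 + 0.3 = 2.20
Deviation = 2.70 − 2.20 = 0.50 pp.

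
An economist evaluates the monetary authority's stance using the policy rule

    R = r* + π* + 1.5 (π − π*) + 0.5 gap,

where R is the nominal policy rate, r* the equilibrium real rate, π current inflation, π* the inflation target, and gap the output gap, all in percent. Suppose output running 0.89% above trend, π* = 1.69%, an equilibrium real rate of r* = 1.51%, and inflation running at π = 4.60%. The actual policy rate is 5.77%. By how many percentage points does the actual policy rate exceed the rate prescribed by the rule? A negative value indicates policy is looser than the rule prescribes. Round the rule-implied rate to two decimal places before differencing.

-2.24 pp

Output 0.89% above potential → gap = 0.89.
R = 1.51 + 1.69 + 1.5 × (4.60 − 1.69) + 0.5 × 0.89
   = 1.51 + 1.69 + 4.365 + 0.445 = 8.01
Deviation = 5.77 − 8.01 = -2.24 pp.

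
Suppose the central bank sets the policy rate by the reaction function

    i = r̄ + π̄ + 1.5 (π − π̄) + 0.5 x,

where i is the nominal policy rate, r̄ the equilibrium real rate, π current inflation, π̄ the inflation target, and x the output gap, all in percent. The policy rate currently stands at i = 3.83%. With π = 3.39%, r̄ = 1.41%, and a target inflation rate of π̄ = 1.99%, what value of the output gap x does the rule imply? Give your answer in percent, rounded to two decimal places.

-3.34%

0.5 x = 3.83 − 1.41 − 1.99 − 1.5 × (3.39 − 1.99) = -1.67
x = -1.67 / 0.5 = -3.34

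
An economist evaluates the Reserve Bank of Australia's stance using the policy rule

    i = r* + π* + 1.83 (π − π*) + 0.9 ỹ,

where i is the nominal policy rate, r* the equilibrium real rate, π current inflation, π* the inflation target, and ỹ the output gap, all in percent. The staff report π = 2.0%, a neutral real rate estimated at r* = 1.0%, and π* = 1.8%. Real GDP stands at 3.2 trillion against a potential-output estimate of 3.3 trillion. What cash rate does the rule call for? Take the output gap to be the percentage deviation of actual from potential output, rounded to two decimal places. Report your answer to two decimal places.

0.44%

Output gap = 100 × (3.2 − 3.3) / 3.3 = -3.03%.
i = 1.00 + 1.80 + 1.83 × (2.00 − 1.80) + 0.9 × (-3.03)
   = 1.00 + 1.8 + 0.366 − 2.727 = 0.44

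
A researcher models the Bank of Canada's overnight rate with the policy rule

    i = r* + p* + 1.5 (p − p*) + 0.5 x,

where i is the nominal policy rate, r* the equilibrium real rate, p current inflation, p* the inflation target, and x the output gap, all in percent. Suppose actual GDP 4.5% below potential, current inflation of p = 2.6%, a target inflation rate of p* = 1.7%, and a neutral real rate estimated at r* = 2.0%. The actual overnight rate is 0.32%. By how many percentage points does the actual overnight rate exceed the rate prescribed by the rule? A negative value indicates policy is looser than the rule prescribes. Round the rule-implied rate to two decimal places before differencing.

-2.48 pp

Output 4.5% below potential → x = -4.5.
i = 2.0 + 1.7 + 1.5 × (2.6 − 1.7) + 0.5 × (-4.5)
   = 2.0 + 1.7 + 1.35 − 2.25 = 2.80
Deviation = 0.32 − 2.80 = -2.48 pp.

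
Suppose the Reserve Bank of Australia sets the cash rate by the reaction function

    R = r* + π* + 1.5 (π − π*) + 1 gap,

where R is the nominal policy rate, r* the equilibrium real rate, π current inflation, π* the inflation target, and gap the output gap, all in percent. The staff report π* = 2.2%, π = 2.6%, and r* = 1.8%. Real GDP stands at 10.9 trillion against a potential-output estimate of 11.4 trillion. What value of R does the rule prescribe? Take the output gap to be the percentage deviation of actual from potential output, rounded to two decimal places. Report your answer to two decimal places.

Output gap = 100 × (10.9 − 11.4) / 11.4 = -4.39%.
R = 1.80 + 2.20 + 1.5 × (2.60 − 2.20) + 1 × (-4.39)
   = 1.80 + 2.2 + 0.6 − 4.39 = 0.21

0.21%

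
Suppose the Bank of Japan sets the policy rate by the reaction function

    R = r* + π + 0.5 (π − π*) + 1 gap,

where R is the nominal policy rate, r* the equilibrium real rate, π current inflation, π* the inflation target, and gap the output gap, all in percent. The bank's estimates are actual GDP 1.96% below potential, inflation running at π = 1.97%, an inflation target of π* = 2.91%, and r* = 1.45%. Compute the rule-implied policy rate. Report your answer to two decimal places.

Output 1.96% below potential → gap = -1.96.
R = 1.45 + 1.97 + 0.5 × (1.97 − 2.91) + 1 × (-1.96)
   = 1.45 + 1.97 − 0.47 − 1.96 = 0.99

0.99%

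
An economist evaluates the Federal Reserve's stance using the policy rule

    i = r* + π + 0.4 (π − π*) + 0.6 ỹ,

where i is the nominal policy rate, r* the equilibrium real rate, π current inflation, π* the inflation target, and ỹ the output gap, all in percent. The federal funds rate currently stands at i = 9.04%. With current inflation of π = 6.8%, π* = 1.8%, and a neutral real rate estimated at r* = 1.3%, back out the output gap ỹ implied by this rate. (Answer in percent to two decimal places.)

-1.77%

0.6 ỹ = 9.04 − 1.3 − 6.8 − 0.4 × (6.8 − 1.8) = -1.06
ỹ = -1.06 / 0.6 = -1.77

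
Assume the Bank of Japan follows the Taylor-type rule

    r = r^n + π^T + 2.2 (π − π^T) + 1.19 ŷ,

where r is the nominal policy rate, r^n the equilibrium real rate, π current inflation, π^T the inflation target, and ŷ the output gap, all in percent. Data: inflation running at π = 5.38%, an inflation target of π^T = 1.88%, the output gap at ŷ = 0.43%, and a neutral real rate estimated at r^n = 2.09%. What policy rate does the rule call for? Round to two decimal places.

r = 2.09 + 1.88 + 2.2 × (5.38 − 1.88) + 1.19 × 0.43
   = 2.09 + 1.88 + 7.7 + 0.5117 = 12.18

12.18%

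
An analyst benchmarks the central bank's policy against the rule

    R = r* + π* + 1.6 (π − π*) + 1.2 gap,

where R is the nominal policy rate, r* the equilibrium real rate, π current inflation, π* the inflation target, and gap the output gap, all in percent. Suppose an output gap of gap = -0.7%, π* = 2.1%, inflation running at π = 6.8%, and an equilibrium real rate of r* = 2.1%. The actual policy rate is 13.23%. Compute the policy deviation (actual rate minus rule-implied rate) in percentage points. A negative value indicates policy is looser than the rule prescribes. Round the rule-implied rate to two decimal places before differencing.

2.35 pp

R = 2.1 + 2.1 + 1.6 × (6.8 − 2.1) + 1.2 × (-0.7)
   = 2.1 + 2.1 + 7.52 − 0.84 = 10.88
Deviation = 13.23 − 10.88 = 2.35 pp.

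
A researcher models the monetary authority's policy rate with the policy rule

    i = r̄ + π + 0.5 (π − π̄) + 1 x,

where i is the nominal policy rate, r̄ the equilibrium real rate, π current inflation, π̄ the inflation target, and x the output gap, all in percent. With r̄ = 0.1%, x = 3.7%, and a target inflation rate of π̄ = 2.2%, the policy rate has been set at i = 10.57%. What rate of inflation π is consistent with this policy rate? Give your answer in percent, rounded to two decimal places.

5.25%

Collecting π: i = r̄ + (1 + 0.5) π − 0.5 π̄ + 1 x
1.5 π = 10.57 − 0.1 + 0.5 × 2.2 − 1 × 3.7 = 7.87
π = 7.87 / 1.5 = 5.25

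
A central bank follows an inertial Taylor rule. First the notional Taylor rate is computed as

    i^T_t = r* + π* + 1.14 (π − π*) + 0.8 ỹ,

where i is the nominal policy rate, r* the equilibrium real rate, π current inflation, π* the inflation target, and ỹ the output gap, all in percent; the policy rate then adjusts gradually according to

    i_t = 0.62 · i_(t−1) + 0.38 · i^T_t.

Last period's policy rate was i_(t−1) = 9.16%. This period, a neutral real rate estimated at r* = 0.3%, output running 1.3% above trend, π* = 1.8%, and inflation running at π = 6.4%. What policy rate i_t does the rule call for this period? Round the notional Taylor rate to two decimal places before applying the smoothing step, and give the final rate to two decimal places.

Output 1.3% above potential → ỹ = 1.3.
i^T_t = 0.3 + 1.8 + 1.14 × (6.4 − 1.8) + 0.8 × 1.3
   = 0.3 + 1.8 + 5.244 + 1.04 = 8.38
i_t = 0.62 × 9.16 + 0.38 × 8.38 = 5.6792 + 3.1844 = 8.86

8.86%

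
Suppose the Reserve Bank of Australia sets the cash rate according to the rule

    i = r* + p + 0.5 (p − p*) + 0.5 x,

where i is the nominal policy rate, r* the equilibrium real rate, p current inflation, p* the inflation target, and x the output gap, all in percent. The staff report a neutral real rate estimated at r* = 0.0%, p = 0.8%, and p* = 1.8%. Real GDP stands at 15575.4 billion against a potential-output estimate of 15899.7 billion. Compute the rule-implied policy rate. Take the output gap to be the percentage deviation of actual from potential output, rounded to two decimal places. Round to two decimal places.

Output gap = 100 × (15575.4 − 15899.7) / 15899.7 = -2.04%.
i = 0.00 + 0.80 + 0.5 × (0.80 − 1.80) + 0.5 × (-2.04)
   = 0.00 + 0.8 − 0.5 − 1.02 = -0.72

-0.72%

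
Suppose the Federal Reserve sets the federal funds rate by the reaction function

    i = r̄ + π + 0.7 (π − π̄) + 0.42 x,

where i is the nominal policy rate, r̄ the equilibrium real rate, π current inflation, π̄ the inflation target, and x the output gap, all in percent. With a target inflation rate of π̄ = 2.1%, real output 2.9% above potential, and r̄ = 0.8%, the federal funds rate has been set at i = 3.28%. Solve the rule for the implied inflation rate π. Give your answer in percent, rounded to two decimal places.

Output 2.9% above potential → x = 2.9.
Collecting π: i = r̄ + (1 + 0.7) π − 0.7 π̄ + 0.42 x
1.7 π = 3.28 − 0.8 + 0.7 × 2.1 − 0.42 × 2.9 = 2.732
π = 2.732 / 1.7 = 1.61

1.61%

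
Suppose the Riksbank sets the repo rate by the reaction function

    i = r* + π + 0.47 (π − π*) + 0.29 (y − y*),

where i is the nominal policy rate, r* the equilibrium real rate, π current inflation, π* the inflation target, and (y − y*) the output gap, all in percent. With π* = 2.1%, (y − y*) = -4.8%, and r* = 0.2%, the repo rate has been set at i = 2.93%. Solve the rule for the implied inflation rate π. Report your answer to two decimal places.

Collecting π: i = r* + (1 + 0.47) π − 0.47 π* + 0.29 (y − y*)
1.47 π = 2.93 − 0.2 + 0.47 × 2.1 − 0.29 × (-4.8) = 5.109
π = 5.109 / 1.47 = 3.48

3.48%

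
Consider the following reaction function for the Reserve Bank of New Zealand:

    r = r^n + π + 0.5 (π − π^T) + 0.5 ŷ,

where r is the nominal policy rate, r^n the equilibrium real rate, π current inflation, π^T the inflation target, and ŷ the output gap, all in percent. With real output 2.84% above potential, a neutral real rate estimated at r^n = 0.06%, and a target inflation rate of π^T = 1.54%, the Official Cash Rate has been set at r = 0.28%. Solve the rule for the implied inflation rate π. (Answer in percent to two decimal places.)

-0.29%

Output 2.84% above potential → ŷ = 2.84.
Collecting π: r = r^n + (1 + 0.5) π − 0.5 π^T + 0.5 ŷ
1.5 π = 0.28 − 0.06 + 0.5 × 1.54 − 0.5 × 2.84 = -0.43
π = -0.43 / 1.5 = -0.29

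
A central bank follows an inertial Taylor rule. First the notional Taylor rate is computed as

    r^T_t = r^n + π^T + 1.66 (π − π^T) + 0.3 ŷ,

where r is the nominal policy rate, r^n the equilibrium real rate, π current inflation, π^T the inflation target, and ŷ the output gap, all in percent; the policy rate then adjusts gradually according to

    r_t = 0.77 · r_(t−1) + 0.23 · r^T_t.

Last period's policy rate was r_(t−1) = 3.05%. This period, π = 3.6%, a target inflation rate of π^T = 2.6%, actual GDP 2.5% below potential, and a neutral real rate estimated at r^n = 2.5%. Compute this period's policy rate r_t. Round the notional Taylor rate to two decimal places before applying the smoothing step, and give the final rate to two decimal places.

Output 2.5% below potential → ŷ = -2.5.
r^T_t = 2.5 + 2.6 + 1.66 × (3.6 − 2.6) + 0.3 × (-2.5)
   = 2.5 + 2.6 + 1.66 − 0.75 = 6.01
r_t = 0.77 × 3.05 + 0.23 × 6.01 = 2.3485 + 1.3823 = 3.73

3.73%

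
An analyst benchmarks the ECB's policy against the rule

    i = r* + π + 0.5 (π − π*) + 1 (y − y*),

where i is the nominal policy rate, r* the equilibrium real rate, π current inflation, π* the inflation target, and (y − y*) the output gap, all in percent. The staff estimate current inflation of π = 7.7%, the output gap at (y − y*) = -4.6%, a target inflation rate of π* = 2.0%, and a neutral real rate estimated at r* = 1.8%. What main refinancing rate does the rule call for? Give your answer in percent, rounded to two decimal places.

i = 1.8 + 7.7 + 0.5 × (7.7 − 2.0) + 1 × (-4.6)
   = 1.8 + 7.7 + 2.85 − 4.6 = 7.75

7.75%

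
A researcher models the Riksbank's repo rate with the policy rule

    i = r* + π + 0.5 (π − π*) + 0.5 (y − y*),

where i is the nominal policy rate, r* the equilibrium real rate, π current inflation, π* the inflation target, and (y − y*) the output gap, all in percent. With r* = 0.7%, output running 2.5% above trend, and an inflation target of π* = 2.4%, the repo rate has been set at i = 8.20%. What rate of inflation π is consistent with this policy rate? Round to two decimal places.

4.97%

Output 2.5% above potential → (y − y*) = 2.5.
Collecting π: i = r* + (1 + 0.5) π − 0.5 π* + 0.5 (y − y*)
1.5 π = 8.20 − 0.7 + 0.5 × 2.4 − 0.5 × 2.5 = 7.45
π = 7.45 / 1.5 = 4.97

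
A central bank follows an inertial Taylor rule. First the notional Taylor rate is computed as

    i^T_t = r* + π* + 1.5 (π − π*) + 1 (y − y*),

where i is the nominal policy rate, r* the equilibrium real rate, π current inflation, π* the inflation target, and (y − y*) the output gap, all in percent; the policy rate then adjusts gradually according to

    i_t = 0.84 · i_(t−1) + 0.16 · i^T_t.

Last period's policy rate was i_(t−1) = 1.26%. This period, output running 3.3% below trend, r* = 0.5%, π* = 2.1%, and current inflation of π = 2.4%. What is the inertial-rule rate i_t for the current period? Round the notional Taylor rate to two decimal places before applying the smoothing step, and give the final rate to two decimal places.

1.02%

Output 3.3% below potential → (y − y*) = -3.3.
i^T_t = 0.5 + 2.1 + 1.5 × (2.4 − 2.1) + 1 × (-3.3)
   = 0.5 + 2.1 + 0.45 − 3.3 = -0.25
i_t = 0.84 × 1.26 + 0.16 × (-0.25) = 1.0584 − 0.04 = 1.02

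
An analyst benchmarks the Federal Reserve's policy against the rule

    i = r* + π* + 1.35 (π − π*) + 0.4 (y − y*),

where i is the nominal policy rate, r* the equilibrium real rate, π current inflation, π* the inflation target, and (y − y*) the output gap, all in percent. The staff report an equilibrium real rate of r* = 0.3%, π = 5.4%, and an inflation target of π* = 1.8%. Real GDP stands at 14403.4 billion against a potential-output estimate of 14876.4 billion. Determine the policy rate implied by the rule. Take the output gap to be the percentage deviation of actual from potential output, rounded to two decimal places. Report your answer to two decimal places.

Output gap = 100 × (14403.4 − 14876.4) / 14876.4 = -3.18%.
i = 0.30 + 1.80 + 1.35 × (5.40 − 1.80) + 0.4 × (-3.18)
   = 0.30 + 1.8 + 4.86 − 1.272 = 5.69

5.69%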